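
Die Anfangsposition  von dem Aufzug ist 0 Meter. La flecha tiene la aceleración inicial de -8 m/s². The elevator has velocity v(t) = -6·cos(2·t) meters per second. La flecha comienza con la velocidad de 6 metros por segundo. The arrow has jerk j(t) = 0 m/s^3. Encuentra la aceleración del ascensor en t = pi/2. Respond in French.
Pour résoudre ceci, nous devons prendre 1 dérivée de notre équation de la vitesse v(t) = -6·cos(2·t). La dérivée de la vitesse donne l'accélération: a(t) = 12·sin(2·t). De l'équation de l'accélération a(t) = 12·sin(2·t), nous substituons t = pi/2 pour obtenir a = 0.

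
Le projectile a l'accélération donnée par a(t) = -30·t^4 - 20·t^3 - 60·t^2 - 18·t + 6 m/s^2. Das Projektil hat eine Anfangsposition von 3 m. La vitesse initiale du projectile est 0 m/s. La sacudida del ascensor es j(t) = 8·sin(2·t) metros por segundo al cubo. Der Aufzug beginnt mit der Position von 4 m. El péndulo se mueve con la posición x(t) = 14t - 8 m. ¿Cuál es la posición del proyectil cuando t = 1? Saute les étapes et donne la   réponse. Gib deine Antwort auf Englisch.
x(1) = -4.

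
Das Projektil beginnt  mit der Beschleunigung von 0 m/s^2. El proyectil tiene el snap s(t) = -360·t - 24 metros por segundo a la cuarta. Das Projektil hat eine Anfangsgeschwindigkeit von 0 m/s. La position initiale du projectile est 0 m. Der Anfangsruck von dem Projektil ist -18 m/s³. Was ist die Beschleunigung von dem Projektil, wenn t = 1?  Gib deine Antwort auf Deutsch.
Ausgehend von dem Snap s(t) = -360·t - 24, nehmen wir 2 Integrale. Mit ∫s(t)dt und Anwendung von j(0) = -18, finden wir j(t) = -180·t^2 - 24·t - 18. Die Stammfunktion von dem Ruck, mit a(0) = 0, ergibt die Beschleunigung: a(t) = 6·t·(-10·t^2 - 2·t - 3). Wir haben die Beschleunigung a(t) = 6·t·(-10·t^2 - 2·t - 3). Durch Einsetzen von t = 1: a(1) = -90.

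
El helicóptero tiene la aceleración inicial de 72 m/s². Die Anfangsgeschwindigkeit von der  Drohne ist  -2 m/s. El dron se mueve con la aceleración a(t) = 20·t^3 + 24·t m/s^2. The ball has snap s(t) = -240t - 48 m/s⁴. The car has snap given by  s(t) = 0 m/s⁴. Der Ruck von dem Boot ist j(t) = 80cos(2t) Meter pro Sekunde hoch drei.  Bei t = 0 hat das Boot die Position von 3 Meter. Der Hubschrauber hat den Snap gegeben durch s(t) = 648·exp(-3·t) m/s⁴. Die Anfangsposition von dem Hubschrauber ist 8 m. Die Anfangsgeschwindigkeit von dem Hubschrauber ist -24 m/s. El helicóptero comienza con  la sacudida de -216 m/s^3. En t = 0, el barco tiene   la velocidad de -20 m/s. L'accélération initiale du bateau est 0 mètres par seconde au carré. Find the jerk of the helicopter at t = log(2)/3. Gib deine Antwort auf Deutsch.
Ausgehend von dem Snap s(t) = 648·exp(-3·t), nehmen wir 1 Integral. Durch Integration von dem Snap und Verwendung der Anfangsbedingung j(0) = -216, erhalten wir j(t) = -216·exp(-3·t). Wir haben den Ruck j(t) = -216·exp(-3·t). Durch Einsetzen von t = log(2)/3: j(log(2)/3) = -108.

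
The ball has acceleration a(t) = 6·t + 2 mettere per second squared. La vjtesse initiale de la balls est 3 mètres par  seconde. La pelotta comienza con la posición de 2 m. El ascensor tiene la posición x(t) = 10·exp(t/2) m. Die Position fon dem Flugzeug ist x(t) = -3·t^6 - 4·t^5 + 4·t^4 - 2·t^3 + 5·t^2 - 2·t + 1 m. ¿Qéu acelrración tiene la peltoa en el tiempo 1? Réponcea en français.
De l'équation de l'accélération a(t) = 6·t + 2, nous substituons t = 1 pour obtenir a = 8.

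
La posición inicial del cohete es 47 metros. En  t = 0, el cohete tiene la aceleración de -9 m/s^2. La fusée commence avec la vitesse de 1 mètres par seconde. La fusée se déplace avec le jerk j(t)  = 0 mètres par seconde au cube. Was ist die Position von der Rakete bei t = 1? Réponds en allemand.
Wir müssen die Stammfunktion unserer Gleichung für den Ruck j(t) = 0 3-mal finden. Durch Integration von dem Ruck und Verwendung der Anfangsbedingung a(0) = -9, erhalten wir a(t) = -9. Die Stammfunktion von der Beschleunigung, mit v(0) = 1, ergibt die Geschwindigkeit: v(t) = 1 - 9·t. Die Stammfunktion von der Geschwindigkeit ist die Position. Mit x(0) = 47 erhalten wir x(t) = -9·t^2/2 + t + 47. Aus der Gleichung für die Position x(t) = -9·t^2/2 + t + 47, setzen wir t = 1 ein und erhalten x = 87/2.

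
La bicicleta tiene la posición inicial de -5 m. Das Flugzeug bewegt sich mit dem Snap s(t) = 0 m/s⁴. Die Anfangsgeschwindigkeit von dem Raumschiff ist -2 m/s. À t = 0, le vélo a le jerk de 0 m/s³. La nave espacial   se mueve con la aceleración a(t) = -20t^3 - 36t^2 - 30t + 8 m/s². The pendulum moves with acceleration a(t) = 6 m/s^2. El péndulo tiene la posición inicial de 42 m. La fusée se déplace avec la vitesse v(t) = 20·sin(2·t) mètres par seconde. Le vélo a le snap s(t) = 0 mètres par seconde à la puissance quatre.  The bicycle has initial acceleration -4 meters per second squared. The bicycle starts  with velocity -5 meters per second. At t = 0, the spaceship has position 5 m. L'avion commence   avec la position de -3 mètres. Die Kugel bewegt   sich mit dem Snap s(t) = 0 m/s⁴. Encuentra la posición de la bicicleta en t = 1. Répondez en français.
Nous devons trouver l'intégrale de notre équation du snap s(t) = 0 4 fois. La primitive du snap, avec j(0) = 0, donne le jerk: j(t) = 0. L'intégrale du jerk est l'accélération. En utilisant a(0) = -4, nous obtenons a(t) = -4. En intégrant l'accélération et en utilisant la condition initiale v(0) = -5, nous obtenons v(t) = -4·t - 5. En intégrant la vitesse et en utilisant la condition initiale x(0) = -5, nous obtenons x(t) = -2·t^2 - 5·t - 5. Nous avons la position x(t) = -2·t^2 - 5·t - 5. En substituant t = 1: x(1) = -12.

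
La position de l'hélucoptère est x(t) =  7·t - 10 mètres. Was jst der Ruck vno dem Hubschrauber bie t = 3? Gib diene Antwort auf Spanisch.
Para resolver esto, necesitamos tomar 3 derivadas de nuestra ecuación de la posición x(t) = 7·t - 10. Tomando d/dt de x(t), encontramos v(t) = 7. Derivando la velocidad, obtenemos la aceleración: a(t) = 0. La derivada de la aceleración da la sacudida: j(t) = 0. Tenemos la sacudida j(t) = 0. Sustituyendo t = 3: j(3) = 0.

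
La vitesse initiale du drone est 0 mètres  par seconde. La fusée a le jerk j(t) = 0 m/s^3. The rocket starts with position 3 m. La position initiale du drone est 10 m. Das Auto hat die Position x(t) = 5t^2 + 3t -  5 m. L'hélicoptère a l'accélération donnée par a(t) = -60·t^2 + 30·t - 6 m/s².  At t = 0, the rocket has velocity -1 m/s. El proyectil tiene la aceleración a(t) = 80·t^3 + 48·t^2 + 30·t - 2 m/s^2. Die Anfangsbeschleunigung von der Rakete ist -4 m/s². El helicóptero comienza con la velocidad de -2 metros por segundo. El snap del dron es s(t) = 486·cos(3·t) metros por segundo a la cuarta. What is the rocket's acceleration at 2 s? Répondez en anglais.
To solve this, we need to take 1 integral of our jerk equation j(t) = 0. The antiderivative of jerk, with a(0) = -4, gives acceleration: a(t) = -4. Using a(t) = -4 and substituting t = 2, we find a = -4.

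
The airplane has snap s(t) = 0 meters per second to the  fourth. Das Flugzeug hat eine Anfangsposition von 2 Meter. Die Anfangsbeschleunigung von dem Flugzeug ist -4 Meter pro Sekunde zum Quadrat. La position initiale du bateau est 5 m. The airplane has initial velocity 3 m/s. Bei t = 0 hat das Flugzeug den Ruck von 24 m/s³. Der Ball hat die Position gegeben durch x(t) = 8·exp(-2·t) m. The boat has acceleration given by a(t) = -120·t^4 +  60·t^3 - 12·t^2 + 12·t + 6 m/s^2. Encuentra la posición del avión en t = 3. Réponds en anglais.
We must find the antiderivative of our snap equation s(t) = 0 4 times. The integral of snap, with j(0) = 24, gives jerk: j(t) = 24. The integral of jerk is acceleration. Using a(0) = -4, we get a(t) = 24·t - 4. The integral of acceleration, with v(0) = 3, gives velocity: v(t) = 12·t^2 - 4·t + 3. Integrating velocity and using the initial condition x(0) = 2, we get x(t) = 4·t^3 - 2·t^2 + 3·t + 2. We have position x(t) = 4·t^3 - 2·t^2 + 3·t + 2. Substituting t = 3: x(3) = 101.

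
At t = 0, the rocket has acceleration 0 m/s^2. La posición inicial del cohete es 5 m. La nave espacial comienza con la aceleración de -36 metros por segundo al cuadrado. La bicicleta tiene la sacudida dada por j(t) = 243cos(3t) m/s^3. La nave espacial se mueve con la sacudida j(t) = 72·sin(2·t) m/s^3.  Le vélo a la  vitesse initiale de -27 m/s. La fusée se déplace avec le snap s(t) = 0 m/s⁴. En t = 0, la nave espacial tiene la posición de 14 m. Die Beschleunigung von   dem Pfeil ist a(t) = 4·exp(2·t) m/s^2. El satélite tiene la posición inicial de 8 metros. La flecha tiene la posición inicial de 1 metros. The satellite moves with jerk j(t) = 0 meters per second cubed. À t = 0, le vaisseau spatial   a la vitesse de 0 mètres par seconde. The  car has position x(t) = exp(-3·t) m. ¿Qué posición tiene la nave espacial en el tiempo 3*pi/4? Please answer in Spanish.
Partiendo de la sacudida j(t) = 72·sin(2·t), tomamos 3 integrales. La integral de la sacudida es la aceleración. Usando a(0) = -36, obtenemos a(t) = -36·cos(2·t). La antiderivada de la aceleración, con v(0) = 0, da la velocidad: v(t) = -18·sin(2·t). La integral de la velocidad es la posición. Usando x(0) = 14, obtenemos x(t) = 9·cos(2·t) + 5. De la ecuación de la posición x(t) = 9·cos(2·t) + 5, sustituimos t = 3*pi/4 para obtener x = 5.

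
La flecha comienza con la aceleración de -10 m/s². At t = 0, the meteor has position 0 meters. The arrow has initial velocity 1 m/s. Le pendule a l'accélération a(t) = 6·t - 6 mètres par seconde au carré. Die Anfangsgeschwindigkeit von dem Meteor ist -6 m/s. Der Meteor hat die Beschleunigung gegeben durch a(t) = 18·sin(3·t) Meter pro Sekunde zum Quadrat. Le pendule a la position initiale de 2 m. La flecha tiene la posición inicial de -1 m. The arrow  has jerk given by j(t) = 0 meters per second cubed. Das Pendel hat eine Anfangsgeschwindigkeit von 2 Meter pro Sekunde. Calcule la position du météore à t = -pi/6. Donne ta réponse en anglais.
We must find the antiderivative of our acceleration equation a(t) = 18·sin(3·t) 2 times. Integrating acceleration and using the initial condition v(0) = -6, we get v(t) = -6·cos(3·t). The integral of velocity is position. Using x(0) = 0, we get x(t) = -2·sin(3·t). We have position x(t) = -2·sin(3·t). Substituting t = -pi/6: x(-pi/6) = 2.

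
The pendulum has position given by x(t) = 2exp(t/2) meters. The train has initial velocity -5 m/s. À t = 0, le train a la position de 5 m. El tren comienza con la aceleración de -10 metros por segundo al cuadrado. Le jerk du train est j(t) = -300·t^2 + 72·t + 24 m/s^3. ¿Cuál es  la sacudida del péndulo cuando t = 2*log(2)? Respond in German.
Wir müssen unsere Gleichung für die Position x(t) = 2·exp(t/2) 3-mal ableiten. Die Ableitung von der Position ergibt die Geschwindigkeit: v(t) = exp(t/2). Mit d/dt von v(t) finden wir a(t) = exp(t/2)/2. Durch Ableiten von der Beschleunigung erhalten wir den Ruck: j(t) = exp(t/2)/4. Wir haben den Ruck j(t) = exp(t/2)/4. Durch Einsetzen von t = 2*log(2): j(2*log(2)) = 1/2.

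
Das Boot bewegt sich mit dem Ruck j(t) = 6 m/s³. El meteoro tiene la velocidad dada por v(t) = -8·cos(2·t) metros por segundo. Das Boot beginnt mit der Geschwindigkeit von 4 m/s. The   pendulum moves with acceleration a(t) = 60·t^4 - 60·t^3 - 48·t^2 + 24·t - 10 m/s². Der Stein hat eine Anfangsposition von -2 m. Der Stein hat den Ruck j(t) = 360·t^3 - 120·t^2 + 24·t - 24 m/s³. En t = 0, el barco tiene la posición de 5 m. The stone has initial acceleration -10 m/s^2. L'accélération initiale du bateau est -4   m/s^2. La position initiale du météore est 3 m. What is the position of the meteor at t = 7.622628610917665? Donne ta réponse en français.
Nous devons trouver la primitive de notre équation de la vitesse v(t) = -8·cos(2·t) 1 fois. L'intégrale de la vitesse est la position. En utilisant x(0) = 3, nous obtenons x(t) = 3 - 4·sin(2·t). En utilisant x(t) = 3 - 4·sin(2·t) et en substituant t = 7.622628610917665, nous trouvons x = 1.21451504824173.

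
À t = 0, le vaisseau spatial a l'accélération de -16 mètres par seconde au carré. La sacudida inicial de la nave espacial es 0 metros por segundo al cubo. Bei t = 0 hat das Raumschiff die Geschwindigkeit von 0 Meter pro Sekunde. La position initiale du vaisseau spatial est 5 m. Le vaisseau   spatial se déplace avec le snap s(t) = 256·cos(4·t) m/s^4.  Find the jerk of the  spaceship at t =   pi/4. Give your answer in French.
Nous devons intégrer notre équation du snap s(t) = 256·cos(4·t) 1 fois. L'intégrale du snap, avec j(0) = 0, donne le jerk: j(t) = 64·sin(4·t). Nous avons le jerk j(t) = 64·sin(4·t). En substituant t = pi/4: j(pi/4) = 0.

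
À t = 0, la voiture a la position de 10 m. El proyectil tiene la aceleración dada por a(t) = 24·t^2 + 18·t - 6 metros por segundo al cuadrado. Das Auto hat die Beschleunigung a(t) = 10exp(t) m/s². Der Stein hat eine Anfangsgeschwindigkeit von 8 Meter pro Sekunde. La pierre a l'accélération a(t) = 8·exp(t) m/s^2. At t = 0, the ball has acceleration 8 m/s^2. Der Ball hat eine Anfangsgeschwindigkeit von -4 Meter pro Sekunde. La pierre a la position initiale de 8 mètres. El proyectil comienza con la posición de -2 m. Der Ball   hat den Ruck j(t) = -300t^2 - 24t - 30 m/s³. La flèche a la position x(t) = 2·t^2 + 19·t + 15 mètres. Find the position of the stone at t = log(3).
To find the answer, we compute 2 antiderivatives of a(t) = 8·exp(t). The integral of acceleration is velocity. Using v(0) = 8, we get v(t) = 8·exp(t). The antiderivative of velocity, with x(0) = 8, gives position: x(t) = 8·exp(t). Using x(t) = 8·exp(t) and substituting t = log(3), we find x = 24.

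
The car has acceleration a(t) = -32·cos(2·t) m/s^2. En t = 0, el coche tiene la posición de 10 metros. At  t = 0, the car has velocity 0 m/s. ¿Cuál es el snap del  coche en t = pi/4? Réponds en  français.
En partant de l'accélération a(t) = -32·cos(2·t), nous prenons 2 dérivées. La dérivée de l'accélération donne le jerk: j(t) = 64·sin(2·t). En dérivant le jerk, nous obtenons le snap: s(t) = 128·cos(2·t). En utilisant s(t) = 128·cos(2·t) et en substituant t = pi/4, nous trouvons s = 0.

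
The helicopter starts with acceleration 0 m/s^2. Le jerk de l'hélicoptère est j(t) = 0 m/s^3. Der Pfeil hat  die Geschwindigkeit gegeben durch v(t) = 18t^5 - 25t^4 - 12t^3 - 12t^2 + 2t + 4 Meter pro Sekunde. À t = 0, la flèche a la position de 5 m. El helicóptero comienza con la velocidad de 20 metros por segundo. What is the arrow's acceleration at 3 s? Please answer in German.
Wir müssen unsere Gleichung für die Geschwindigkeit v(t) = 18·t^5 - 25·t^4 - 12·t^3 - 12·t^2 + 2·t + 4 1-mal ableiten. Durch Ableiten von der Geschwindigkeit erhalten wir die Beschleunigung: a(t) = 90·t^4 - 100·t^3 - 36·t^2 - 24·t + 2. Wir haben die Beschleunigung a(t) = 90·t^4 - 100·t^3 - 36·t^2 - 24·t + 2. Durch Einsetzen von t = 3: a(3) = 4196.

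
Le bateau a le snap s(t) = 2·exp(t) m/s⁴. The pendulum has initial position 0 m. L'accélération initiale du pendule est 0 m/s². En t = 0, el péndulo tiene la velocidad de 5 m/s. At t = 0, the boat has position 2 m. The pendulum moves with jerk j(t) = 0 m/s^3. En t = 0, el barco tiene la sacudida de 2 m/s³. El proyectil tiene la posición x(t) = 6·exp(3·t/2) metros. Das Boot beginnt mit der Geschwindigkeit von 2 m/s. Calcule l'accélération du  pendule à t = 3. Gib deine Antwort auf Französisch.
Nous devons intégrer notre équation du jerk j(t) = 0 1 fois. L'intégrale du jerk est l'accélération. En utilisant a(0) = 0, nous obtenons a(t) = 0. De l'équation de l'accélération a(t) = 0, nous substituons t = 3 pour obtenir a = 0.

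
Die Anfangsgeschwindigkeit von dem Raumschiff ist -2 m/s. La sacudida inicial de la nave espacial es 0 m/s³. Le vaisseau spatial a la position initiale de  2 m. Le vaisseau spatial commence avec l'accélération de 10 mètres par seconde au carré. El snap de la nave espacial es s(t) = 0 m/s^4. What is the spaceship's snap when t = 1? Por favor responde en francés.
Nous avons le snap s(t) = 0. En substituant t = 1: s(1) = 0.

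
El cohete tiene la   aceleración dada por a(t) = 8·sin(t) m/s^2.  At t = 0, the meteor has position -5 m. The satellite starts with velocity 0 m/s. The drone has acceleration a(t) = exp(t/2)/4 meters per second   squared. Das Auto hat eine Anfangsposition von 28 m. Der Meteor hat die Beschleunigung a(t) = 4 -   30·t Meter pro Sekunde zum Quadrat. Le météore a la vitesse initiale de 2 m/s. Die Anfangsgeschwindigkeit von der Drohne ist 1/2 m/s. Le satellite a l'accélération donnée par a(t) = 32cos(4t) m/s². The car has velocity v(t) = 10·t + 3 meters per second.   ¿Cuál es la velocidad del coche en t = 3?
Tenemos la velocidad v(t) = 10·t + 3. Sustituyendo t = 3: v(3) = 33.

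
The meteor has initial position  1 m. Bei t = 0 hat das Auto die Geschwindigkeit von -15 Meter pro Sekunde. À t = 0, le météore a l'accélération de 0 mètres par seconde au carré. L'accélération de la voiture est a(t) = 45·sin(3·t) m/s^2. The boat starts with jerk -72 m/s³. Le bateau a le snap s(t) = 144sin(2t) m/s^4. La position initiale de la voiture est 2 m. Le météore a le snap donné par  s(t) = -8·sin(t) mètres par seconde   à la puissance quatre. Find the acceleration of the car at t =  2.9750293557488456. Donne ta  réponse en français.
Nous avons l'accélération a(t) = 45·sin(3·t). En substituant t = 2.9750293557488456: a(2.9750293557488456) = 21.5619017183846.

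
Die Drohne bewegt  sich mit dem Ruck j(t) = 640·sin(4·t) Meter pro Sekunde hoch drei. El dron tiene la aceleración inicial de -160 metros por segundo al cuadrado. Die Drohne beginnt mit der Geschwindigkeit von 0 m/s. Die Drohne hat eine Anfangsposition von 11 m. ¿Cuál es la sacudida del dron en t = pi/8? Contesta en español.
Usando j(t) = 640·sin(4·t) y sustituyendo t = pi/8, encontramos j = 640.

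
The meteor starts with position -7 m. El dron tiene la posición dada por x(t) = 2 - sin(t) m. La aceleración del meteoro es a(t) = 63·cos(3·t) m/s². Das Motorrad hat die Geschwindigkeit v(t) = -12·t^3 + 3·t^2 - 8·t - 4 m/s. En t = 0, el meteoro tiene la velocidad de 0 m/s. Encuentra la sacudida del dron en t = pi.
Partiendo de la posición x(t) = 2 - sin(t), tomamos 3 derivadas. Tomando d/dt de x(t), encontramos v(t) = -cos(t). Tomando d/dt de v(t), encontramos a(t) = sin(t). La derivada de la aceleración da la sacudida: j(t) = cos(t). De la ecuación de la sacudida j(t) = cos(t), sustituimos t = pi para obtener j = -1.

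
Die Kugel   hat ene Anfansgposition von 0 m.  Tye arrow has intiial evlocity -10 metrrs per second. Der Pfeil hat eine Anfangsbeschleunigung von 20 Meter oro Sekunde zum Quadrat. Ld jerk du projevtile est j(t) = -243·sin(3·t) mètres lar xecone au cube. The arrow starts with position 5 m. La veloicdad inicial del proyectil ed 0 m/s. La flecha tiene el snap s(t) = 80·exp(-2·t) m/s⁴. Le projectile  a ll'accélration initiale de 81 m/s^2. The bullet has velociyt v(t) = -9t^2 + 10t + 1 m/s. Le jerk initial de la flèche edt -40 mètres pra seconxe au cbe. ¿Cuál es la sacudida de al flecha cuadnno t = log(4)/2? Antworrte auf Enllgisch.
To find the answer, we compute 1 antiderivative of s(t) = 80·exp(-2·t). The integral of snap, with j(0) = -40, gives jerk: j(t) = -40·exp(-2·t). We have jerk j(t) = -40·exp(-2·t). Substituting t = log(4)/2: j(log(4)/2) = -10.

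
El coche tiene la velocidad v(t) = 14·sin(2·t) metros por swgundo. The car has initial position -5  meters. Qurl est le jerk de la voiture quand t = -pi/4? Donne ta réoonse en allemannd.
Um dies zu lösen, müssen wir 2 Ableitungen unserer Gleichung für die Geschwindigkeit v(t) = 14·sin(2·t) nehmen. Mit d/dt von v(t) finden wir a(t) = 28·cos(2·t). Die Ableitung von der Beschleunigung ergibt den Ruck: j(t) = -56·sin(2·t). Mit j(t) = -56·sin(2·t) und Einsetzen von t = -pi/4, finden wir j = 56.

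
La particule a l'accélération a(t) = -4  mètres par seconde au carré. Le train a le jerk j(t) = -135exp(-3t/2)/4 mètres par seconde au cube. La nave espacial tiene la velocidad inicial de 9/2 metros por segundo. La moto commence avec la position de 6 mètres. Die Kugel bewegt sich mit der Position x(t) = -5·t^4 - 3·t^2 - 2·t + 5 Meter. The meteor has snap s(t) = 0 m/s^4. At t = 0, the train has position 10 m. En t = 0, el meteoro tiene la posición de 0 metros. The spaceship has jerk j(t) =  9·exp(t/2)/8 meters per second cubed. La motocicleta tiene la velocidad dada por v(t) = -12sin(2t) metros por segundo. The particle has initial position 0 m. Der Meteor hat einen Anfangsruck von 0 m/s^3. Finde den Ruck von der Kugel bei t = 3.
Um dies zu lösen, müssen wir 3 Ableitungen unserer Gleichung für die Position x(t) = -5·t^4 - 3·t^2 - 2·t + 5 nehmen. Durch Ableiten von der Position erhalten wir die Geschwindigkeit: v(t) = -20·t^3 - 6·t - 2. Die Ableitung von der Geschwindigkeit ergibt die Beschleunigung: a(t) = -60·t^2 - 6. Durch Ableiten von der Beschleunigung erhalten wir den Ruck: j(t) = -120·t. Wir haben den Ruck j(t) = -120·t. Durch Einsetzen von t = 3: j(3) = -360.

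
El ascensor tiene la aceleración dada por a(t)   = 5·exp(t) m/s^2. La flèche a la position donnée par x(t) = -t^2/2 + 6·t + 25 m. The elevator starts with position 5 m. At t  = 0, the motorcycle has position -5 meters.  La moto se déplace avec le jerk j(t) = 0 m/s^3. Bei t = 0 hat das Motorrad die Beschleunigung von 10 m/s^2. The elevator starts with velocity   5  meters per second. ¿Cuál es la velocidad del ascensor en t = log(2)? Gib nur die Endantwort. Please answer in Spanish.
En t = log(2), v = 10.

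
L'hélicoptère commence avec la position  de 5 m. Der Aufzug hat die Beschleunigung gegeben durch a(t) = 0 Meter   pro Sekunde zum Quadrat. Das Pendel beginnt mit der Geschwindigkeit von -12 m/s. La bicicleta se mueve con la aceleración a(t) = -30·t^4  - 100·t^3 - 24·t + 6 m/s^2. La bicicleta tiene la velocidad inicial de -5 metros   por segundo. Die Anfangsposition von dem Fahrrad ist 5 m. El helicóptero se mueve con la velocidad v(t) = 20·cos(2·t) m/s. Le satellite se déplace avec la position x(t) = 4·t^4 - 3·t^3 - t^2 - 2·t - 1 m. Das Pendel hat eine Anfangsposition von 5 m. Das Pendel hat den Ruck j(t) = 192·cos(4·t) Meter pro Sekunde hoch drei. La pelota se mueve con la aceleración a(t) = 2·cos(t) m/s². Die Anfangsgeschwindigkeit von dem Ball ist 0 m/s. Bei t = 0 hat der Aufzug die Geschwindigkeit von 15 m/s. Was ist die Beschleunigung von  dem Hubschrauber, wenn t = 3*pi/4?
Ausgehend von der Geschwindigkeit v(t) = 20·cos(2·t), nehmen wir 1 Ableitung. Die Ableitung von der Geschwindigkeit ergibt die Beschleunigung: a(t) = -40·sin(2·t). Wir haben die Beschleunigung a(t) = -40·sin(2·t). Durch Einsetzen von t = 3*pi/4: a(3*pi/4) = 40.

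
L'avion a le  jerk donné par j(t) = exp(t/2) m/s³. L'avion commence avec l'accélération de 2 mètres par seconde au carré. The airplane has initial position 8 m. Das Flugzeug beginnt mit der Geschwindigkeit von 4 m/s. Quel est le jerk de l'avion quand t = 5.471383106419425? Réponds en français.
De l'équation du jerk j(t) = exp(t/2), nous substituons t = 5.471383106419425 pour obtenir j = 15.4204037791357.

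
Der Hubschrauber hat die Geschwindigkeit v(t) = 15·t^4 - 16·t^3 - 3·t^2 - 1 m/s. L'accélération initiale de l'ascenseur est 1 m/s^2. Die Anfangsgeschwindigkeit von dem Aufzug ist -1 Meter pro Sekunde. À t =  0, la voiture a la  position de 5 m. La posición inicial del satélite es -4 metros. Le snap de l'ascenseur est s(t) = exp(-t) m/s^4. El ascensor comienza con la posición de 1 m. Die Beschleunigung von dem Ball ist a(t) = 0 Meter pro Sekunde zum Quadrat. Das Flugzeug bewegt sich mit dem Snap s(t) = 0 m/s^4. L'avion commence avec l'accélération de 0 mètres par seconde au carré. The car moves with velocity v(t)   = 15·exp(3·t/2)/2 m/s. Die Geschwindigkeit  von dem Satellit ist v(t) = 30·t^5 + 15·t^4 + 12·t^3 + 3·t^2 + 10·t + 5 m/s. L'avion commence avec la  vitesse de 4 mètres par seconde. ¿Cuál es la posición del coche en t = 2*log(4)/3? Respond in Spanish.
Partiendo de la velocidad v(t) = 15·exp(3·t/2)/2, tomamos 1 antiderivada. La integral de la velocidad es la posición. Usando x(0) = 5, obtenemos x(t) = 5·exp(3·t/2). De la ecuación de la posición x(t) = 5·exp(3·t/2), sustituimos t = 2*log(4)/3 para obtener x = 20.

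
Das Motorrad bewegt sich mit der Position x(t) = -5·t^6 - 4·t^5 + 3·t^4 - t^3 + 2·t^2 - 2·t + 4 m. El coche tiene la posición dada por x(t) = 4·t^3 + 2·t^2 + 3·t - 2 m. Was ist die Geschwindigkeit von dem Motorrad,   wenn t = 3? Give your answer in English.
Starting from position x(t) = -5·t^6 - 4·t^5 + 3·t^4 - t^3 + 2·t^2 - 2·t + 4, we take 1 derivative. The derivative of position gives velocity: v(t) = -30·t^5 - 20·t^4 + 12·t^3 - 3·t^2 + 4·t - 2. Using v(t) = -30·t^5 - 20·t^4 + 12·t^3 - 3·t^2 + 4·t - 2 and substituting t = 3, we find v = -8603.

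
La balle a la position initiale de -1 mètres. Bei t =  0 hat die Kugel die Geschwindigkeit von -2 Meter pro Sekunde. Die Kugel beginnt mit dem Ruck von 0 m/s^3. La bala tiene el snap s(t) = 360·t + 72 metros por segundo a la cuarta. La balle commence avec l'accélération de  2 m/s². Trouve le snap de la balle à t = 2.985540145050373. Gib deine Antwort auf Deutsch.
Wir haben den Snap s(t) = 360·t + 72. Durch Einsetzen von t = 2.985540145050373: s(2.985540145050373) = 1146.79445221813.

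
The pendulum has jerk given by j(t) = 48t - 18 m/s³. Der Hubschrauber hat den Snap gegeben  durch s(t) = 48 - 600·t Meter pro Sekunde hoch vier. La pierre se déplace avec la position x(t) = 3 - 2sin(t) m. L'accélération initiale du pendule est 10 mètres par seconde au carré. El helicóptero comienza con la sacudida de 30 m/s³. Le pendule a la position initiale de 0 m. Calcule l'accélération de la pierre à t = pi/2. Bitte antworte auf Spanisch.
Para resolver esto, necesitamos tomar 2 derivadas de nuestra ecuación de la posición x(t) = 3 - 2·sin(t). La derivada de la posición da la velocidad: v(t) = -2·cos(t). La derivada de la velocidad da la aceleración: a(t) = 2·sin(t). De la ecuación de la aceleración a(t) = 2·sin(t), sustituimos t = pi/2 para obtener a = 2.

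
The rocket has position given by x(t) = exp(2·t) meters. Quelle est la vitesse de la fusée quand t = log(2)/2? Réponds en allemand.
Ausgehend von der Position x(t) = exp(2·t), nehmen wir 1 Ableitung. Durch Ableiten von der Position erhalten wir die Geschwindigkeit: v(t) = 2·exp(2·t). Aus der Gleichung für die Geschwindigkeit v(t) = 2·exp(2·t), setzen wir t = log(2)/2 ein und erhalten v = 4.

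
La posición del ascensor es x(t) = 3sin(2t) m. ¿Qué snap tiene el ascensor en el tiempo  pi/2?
Para resolver esto, necesitamos tomar 4 derivadas de nuestra ecuación de la posición x(t) = 3·sin(2·t). Derivando la posición, obtenemos la velocidad: v(t) = 6·cos(2·t). Tomando d/dt de v(t), encontramos a(t) = -12·sin(2·t). La derivada de la aceleración da la sacudida: j(t) = -24·cos(2·t). Derivando la sacudida, obtenemos el snap: s(t) = 48·sin(2·t). De la ecuación del snap s(t) = 48·sin(2·t), sustituimos t = pi/2 para obtener s = 0.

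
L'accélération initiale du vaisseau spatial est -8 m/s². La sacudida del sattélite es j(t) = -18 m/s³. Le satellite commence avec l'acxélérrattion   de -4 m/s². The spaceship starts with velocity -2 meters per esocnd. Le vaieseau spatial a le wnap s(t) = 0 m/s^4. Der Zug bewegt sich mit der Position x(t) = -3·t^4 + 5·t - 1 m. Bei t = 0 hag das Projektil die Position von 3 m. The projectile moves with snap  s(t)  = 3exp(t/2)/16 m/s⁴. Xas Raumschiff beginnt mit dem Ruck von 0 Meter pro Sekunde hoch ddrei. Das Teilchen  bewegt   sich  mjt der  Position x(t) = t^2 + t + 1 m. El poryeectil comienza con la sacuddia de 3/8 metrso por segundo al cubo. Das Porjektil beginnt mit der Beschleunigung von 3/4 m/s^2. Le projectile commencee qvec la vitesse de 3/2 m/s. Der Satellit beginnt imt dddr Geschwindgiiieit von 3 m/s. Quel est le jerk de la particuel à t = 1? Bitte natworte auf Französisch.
Nous devons dériver notre équation de la position x(t) = t^2 + t + 1 3 fois. En dérivant la position, nous obtenons la vitesse: v(t) = 2·t + 1. En dérivant la vitesse, nous obtenons l'accélération: a(t) = 2. La dérivée de l'accélération donne le jerk: j(t) = 0. En utilisant j(t) = 0 et en substituant t = 1, nous trouvons j = 0.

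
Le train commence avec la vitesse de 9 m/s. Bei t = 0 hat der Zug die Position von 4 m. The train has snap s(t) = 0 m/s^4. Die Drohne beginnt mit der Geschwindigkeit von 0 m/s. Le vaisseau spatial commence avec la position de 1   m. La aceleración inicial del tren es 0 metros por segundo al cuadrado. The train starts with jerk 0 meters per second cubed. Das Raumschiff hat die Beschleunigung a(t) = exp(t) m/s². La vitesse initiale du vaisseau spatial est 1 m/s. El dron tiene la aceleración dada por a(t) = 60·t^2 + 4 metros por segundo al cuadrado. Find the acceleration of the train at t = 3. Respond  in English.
To solve this, we need to take 2 antiderivatives of our snap equation s(t) = 0. The antiderivative of snap, with j(0) = 0, gives jerk: j(t) = 0. The integral of jerk is acceleration. Using a(0) = 0, we get a(t) = 0. Using a(t) = 0 and substituting t = 3, we find a = 0.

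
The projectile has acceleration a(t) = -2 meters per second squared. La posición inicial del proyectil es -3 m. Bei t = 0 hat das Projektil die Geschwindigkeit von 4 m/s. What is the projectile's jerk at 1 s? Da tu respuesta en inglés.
Starting from acceleration a(t) = -2, we take 1 derivative. Differentiating acceleration, we get jerk: j(t) = 0. From the given jerk equation j(t) = 0, we substitute t = 1 to get j = 0.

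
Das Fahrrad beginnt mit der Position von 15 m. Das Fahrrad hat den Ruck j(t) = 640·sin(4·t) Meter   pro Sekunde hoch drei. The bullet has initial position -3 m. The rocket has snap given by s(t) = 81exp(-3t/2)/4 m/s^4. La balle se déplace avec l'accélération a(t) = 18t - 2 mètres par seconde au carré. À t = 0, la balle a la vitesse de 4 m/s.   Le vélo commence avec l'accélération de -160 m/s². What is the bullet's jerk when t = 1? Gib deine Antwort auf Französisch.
Nous devons dériver notre équation de l'accélération a(t) = 18·t - 2 1 fois. En dérivant l'accélération, nous obtenons le jerk: j(t) = 18. En utilisant j(t) = 18 et en substituant t = 1, nous trouvons j = 18.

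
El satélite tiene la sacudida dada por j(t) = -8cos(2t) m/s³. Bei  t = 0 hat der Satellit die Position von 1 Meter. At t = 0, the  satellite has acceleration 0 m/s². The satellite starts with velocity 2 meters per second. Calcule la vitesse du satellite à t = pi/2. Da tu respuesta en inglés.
To solve this, we need to take 2 integrals of our jerk equation j(t) = -8·cos(2·t). The antiderivative of jerk, with a(0) = 0, gives acceleration: a(t) = -4·sin(2·t). The antiderivative of acceleration is velocity. Using v(0) = 2, we get v(t) = 2·cos(2·t). From the given velocity equation v(t) = 2·cos(2·t), we substitute t = pi/2 to get v = -2.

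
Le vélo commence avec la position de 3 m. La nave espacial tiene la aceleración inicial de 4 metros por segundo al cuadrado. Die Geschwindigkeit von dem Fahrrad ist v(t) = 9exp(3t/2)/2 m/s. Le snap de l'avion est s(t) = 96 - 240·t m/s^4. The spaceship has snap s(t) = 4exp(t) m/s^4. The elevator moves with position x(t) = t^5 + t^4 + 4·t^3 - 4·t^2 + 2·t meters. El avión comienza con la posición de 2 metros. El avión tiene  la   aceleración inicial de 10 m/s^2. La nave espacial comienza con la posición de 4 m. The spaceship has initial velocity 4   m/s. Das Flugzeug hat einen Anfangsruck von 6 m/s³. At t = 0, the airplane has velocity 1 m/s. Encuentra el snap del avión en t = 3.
De la ecuación del snap s(t) = 96 - 240·t, sustituimos t = 3 para obtener s = -624.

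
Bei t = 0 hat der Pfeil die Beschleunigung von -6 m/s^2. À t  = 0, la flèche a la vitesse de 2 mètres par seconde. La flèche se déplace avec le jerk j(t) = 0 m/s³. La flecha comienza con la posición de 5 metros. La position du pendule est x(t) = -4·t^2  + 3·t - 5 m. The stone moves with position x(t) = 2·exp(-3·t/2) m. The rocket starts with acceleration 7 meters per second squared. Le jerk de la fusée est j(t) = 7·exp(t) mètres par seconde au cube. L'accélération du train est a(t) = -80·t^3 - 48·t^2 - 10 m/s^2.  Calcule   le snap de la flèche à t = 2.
Pour résoudre ceci, nous devons prendre 1 dérivée de notre équation du jerk j(t) = 0. En prenant d/dt de j(t), nous trouvons s(t) = 0. En utilisant s(t) = 0 et en substituant t = 2, nous trouvons s = 0.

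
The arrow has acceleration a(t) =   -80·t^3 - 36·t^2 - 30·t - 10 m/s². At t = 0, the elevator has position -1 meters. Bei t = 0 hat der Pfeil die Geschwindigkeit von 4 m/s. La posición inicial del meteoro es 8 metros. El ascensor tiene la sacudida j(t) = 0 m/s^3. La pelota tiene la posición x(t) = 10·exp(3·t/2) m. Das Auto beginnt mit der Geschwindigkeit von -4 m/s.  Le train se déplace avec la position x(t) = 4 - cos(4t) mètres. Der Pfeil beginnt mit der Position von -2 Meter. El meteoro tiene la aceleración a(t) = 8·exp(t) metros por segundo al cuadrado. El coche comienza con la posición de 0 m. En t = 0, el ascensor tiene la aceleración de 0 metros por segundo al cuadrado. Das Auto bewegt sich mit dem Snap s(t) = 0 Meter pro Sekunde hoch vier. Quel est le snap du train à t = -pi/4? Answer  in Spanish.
Para resolver esto, necesitamos tomar 4 derivadas de nuestra ecuación de la posición x(t) = 4 - cos(4·t). La derivada de la posición da la velocidad: v(t) = 4·sin(4·t). Tomando d/dt de v(t), encontramos a(t) = 16·cos(4·t). Derivando la aceleración, obtenemos la sacudida: j(t) = -64·sin(4·t). La derivada de la sacudida da el snap: s(t) = -256·cos(4·t). De la ecuación del snap s(t) = -256·cos(4·t), sustituimos t = -pi/4 para obtener s = 256.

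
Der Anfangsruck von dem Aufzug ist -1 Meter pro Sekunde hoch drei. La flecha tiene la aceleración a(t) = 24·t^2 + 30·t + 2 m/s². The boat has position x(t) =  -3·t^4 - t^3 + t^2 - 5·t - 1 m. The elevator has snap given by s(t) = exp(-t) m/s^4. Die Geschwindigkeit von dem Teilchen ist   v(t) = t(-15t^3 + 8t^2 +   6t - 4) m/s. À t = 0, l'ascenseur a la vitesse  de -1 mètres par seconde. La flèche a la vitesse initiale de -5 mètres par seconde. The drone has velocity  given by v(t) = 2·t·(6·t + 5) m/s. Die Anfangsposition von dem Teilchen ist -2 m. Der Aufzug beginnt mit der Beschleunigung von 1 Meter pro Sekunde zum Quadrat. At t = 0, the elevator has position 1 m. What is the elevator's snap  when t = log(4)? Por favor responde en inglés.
Using s(t) = exp(-t) and substituting t = log(4), we find s = 1/4.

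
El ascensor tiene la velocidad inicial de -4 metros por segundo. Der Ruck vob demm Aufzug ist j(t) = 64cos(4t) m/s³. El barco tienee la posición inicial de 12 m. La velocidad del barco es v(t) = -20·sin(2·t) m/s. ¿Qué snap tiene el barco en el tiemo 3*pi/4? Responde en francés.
En partant de la vitesse v(t) = -20·sin(2·t), nous prenons 3 dérivées. En dérivant la vitesse, nous obtenons l'accélération: a(t) = -40·cos(2·t). En prenant d/dt de a(t), nous trouvons j(t) = 80·sin(2·t). En prenant d/dt de j(t), nous trouvons s(t) = 160·cos(2·t). De l'équation du snap s(t) = 160·cos(2·t), nous substituons t = 3*pi/4 pour obtenir s = 0.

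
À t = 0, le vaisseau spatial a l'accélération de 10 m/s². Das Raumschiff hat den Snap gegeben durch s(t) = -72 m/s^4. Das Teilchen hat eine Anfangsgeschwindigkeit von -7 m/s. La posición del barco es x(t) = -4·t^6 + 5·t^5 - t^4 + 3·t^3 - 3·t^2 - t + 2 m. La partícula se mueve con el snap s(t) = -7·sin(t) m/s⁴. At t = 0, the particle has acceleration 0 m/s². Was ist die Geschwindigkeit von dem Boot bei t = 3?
Um dies zu lösen, müssen wir 1 Ableitung unserer Gleichung für die Position x(t) = -4·t^6 + 5·t^5 - t^4 + 3·t^3 - 3·t^2 - t + 2 nehmen. Mit d/dt von x(t) finden wir v(t) = -24·t^5 + 25·t^4 - 4·t^3 + 9·t^2 - 6·t - 1. Aus der Gleichung für die Geschwindigkeit v(t) = -24·t^5 + 25·t^4 - 4·t^3 + 9·t^2 - 6·t - 1, setzen wir t = 3 ein und erhalten v = -3853.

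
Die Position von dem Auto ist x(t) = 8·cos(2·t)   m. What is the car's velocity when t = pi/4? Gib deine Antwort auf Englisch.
To solve this, we need to take 1 derivative of our position equation x(t) = 8·cos(2·t). The derivative of position gives velocity: v(t) = -16·sin(2·t). Using v(t) = -16·sin(2·t) and substituting t = pi/4, we find v = -16.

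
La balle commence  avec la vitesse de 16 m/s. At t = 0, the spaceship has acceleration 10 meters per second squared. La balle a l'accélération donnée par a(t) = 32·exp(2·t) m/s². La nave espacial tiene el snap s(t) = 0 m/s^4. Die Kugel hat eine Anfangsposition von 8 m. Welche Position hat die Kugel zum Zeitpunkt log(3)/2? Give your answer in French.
Nous devons trouver l'intégrale de notre équation de l'accélération a(t) = 32·exp(2·t) 2 fois. En intégrant l'accélération et en utilisant la condition initiale v(0) = 16, nous obtenons v(t) = 16·exp(2·t). La primitive de la vitesse, avec x(0) = 8, donne la position: x(t) = 8·exp(2·t). De l'équation de la position x(t) = 8·exp(2·t), nous substituons t = log(3)/2 pour obtenir x = 24.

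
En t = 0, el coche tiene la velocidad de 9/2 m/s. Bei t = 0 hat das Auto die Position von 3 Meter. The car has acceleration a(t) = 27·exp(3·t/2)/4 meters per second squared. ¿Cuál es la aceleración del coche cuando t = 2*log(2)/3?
Tenemos la aceleración a(t) = 27·exp(3·t/2)/4. Sustituyendo t = 2*log(2)/3: a(2*log(2)/3) = 27/2.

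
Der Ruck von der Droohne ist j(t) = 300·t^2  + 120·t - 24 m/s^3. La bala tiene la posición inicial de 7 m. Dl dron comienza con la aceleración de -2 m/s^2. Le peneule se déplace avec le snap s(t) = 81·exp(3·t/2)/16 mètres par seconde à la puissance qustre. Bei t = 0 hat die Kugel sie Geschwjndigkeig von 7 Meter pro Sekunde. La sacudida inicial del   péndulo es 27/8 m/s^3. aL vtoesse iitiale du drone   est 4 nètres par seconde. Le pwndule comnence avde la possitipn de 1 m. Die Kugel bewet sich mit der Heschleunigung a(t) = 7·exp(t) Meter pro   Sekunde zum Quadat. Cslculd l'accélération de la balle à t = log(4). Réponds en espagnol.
Tenemos la aceleración a(t) = 7·exp(t). Sustituyendo t = log(4): a(log(4)) = 28.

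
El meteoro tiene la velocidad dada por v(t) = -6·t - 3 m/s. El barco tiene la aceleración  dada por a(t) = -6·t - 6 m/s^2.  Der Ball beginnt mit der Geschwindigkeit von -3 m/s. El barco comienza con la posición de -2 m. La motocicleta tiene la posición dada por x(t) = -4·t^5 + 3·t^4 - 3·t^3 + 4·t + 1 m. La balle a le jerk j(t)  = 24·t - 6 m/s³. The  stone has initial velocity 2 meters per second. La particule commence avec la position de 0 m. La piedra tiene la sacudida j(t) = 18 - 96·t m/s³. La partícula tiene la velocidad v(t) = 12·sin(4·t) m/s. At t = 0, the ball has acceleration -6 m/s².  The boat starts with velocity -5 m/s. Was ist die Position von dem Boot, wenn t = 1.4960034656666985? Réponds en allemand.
Um dies zu lösen, müssen wir 2 Integrale unserer Gleichung für die Beschleunigung a(t) = -6·t - 6 finden. Das Integral von der Beschleunigung, mit v(0) = -5, ergibt die Geschwindigkeit: v(t) = -3·t^2 - 6·t - 5. Durch Integration von der Geschwindigkeit und Verwendung der Anfangsbedingung x(0) = -2, erhalten wir x(t) = -t^3 - 3·t^2 - 5·t - 2. Mit x(t) = -t^3 - 3·t^2 - 5·t - 2 und Einsetzen von t = 1.4960034656666985, finden wir x = -19.5421916409003.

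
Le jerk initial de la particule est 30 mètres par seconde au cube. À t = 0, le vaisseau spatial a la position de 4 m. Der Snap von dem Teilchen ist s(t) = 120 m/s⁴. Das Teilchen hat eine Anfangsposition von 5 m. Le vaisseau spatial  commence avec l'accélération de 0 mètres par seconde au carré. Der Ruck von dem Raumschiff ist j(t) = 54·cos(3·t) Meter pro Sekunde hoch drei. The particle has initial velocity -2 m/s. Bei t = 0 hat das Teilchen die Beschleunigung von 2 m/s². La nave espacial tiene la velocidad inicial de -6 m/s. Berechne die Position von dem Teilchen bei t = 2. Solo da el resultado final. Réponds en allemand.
Die Position bei t = 2 ist x = 125.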